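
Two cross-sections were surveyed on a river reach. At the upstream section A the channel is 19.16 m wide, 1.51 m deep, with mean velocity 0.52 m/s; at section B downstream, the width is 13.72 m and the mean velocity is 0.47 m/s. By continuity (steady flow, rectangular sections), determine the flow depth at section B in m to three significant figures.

2.33 m

Q = A₁V₁ = (19.16×1.51) × 0.52 = 15.04 m³/s
d₂ = Q/(b₂ V₂) = 15.04/(13.72×0.47) = 2.333 m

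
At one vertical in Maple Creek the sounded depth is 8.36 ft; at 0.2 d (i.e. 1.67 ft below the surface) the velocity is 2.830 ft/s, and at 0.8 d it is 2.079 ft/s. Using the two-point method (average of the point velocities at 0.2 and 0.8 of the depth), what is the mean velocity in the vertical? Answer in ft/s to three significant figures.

2.45 ft/s

v̄ = (2.830 + 2.079) / 2 = 2.455 ft/s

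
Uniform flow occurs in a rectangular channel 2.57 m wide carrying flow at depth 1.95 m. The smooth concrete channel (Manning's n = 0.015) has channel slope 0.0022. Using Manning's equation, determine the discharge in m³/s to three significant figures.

13.2 m³/s

A = b·y = 2.57 × 1.95 = 5.012 m²
P = b + 2y = 2.57 + 2×1.95 = 6.470 m
R = A/P = 5.012/6.470 = 0.7746 m
Q = (1/n)·A·R^(2/3)·S^(1/2) = (1/0.015) × 5.012 × 0.7746^(2/3) × 0.0022^(1/2) = 13.22 m³/s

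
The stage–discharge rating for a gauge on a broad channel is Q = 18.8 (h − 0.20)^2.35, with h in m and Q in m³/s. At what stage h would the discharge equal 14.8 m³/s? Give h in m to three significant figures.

h − h₀ = (Q/C)^(1/b) = (14.8/18.8)^(1/2.35) = 0.9032 m
h = 0.20 + 0.9032 = 1.103 m

1.10 m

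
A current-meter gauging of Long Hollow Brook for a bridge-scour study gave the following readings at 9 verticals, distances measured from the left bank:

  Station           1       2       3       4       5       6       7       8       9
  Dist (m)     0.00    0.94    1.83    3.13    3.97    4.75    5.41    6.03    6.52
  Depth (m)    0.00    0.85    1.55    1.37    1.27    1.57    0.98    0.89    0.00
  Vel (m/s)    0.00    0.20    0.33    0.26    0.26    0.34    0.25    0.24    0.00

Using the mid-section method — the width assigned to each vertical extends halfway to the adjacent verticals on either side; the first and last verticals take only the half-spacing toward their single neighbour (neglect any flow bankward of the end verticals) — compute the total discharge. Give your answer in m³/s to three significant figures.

w_2 = (1.83 − 0.00)/2 = 0.915 m; q_2 = 0.20 × 0.85 × 0.915 = 0.1556 m³/s
w_3 = (3.13 − 0.94)/2 = 1.095 m; q_3 = 0.33 × 1.55 × 1.095 = 0.5601 m³/s
w_4 = (3.97 − 1.83)/2 = 1.07 m; q_4 = 0.26 × 1.37 × 1.07 = 0.3811 m³/s
w_5 = (4.75 − 3.13)/2 = 0.81 m; q_5 = 0.26 × 1.27 × 0.81 = 0.2675 m³/s
w_6 = (5.41 − 3.97)/2 = 0.72 m; q_6 = 0.34 × 1.57 × 0.72 = 0.3843 m³/s
w_7 = (6.03 − 4.75)/2 = 0.64 m; q_7 = 0.25 × 0.98 × 0.64 = 0.1568 m³/s
w_8 = (6.52 − 5.41)/2 = 0.555 m; q_8 = 0.24 × 0.89 × 0.555 = 0.1185 m³/s
Stations 1, 9 contribute zero (depth or velocity is 0).
Q = Σ qᵢ = 2.024 m³/s

2.02 m³/s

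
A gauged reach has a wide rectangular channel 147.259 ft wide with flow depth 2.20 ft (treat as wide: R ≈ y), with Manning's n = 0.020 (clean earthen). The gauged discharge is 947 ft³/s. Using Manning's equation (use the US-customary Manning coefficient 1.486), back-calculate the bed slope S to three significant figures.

A = b·y = 147.259 × 2.20 = 324.0 ft²
Wide channel: R ≈ y = 2.20 ft
S = (Q·n / (1.486·A·R^(2/3)))² = (947×0.020 / (1.486×324.0×1.692))² = 0.0005409

0.000541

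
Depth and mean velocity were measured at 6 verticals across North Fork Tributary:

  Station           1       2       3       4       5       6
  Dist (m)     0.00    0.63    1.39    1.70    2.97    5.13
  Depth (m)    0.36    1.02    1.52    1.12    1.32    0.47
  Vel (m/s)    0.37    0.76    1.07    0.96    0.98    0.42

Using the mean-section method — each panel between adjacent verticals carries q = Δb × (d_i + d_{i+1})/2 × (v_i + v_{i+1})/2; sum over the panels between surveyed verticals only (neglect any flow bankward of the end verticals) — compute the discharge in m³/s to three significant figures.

Panel 1-2: Δb = 0.63 m, d̄ = (0.36+1.02)/2 = 0.69, v̄ = (0.37+0.76)/2 = 0.565 → q = 0.63×0.69×0.565 = 0.2456 m³/s
Panel 2-3: Δb = 0.76 m, d̄ = (1.02+1.52)/2 = 1.27, v̄ = (0.76+1.07)/2 = 0.915 → q = 0.76×1.27×0.915 = 0.8832 m³/s
Panel 3-4: Δb = 0.31 m, d̄ = (1.52+1.12)/2 = 1.32, v̄ = (1.07+0.96)/2 = 1.015 → q = 0.31×1.32×1.015 = 0.4153 m³/s
Panel 4-5: Δb = 1.27 m, d̄ = (1.12+1.32)/2 = 1.22, v̄ = (0.96+0.98)/2 = 0.97 → q = 1.27×1.22×0.97 = 1.503 m³/s
Panel 5-6: Δb = 2.16 m, d̄ = (1.32+0.47)/2 = 0.895, v̄ = (0.98+0.42)/2 = 0.7 → q = 2.16×0.895×0.7 = 1.353 m³/s
Q = Σ q = 4.400 m³/s

4.40 m³/s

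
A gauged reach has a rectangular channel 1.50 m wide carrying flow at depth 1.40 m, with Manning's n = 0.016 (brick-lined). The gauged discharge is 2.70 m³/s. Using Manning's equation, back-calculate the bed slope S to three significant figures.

A = b·y = 1.50 × 1.40 = 2.100 m²
P = b + 2y = 1.50 + 2×1.40 = 4.300 m
R = A/P = 2.100/4.300 = 0.4884 m
S = (Q·n / (1·A·R^(2/3)))² = (2.70×0.016 / (1×2.100×0.6202))² = 0.001100

0.00110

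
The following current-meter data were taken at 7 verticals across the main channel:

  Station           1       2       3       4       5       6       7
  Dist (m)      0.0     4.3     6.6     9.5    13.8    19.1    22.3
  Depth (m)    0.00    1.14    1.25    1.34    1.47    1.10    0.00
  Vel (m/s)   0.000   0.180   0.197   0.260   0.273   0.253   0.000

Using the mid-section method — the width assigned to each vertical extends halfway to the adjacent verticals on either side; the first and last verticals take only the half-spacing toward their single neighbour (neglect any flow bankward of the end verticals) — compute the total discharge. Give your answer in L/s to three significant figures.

5680 L/s

w_2 = (6.6 − 0.0)/2 = 3.3 m; q_2 = 0.180 × 1.14 × 3.3 = 0.6772 m³/s
w_3 = (9.5 − 4.3)/2 = 2.6 m; q_3 = 0.197 × 1.25 × 2.6 = 0.6403 m³/s
w_4 = (13.8 − 6.6)/2 = 3.6 m; q_4 = 0.260 × 1.34 × 3.6 = 1.254 m³/s
w_5 = (19.1 − 9.5)/2 = 4.8 m; q_5 = 0.273 × 1.47 × 4.8 = 1.926 m³/s
w_6 = (22.3 − 13.8)/2 = 4.25 m; q_6 = 0.253 × 1.10 × 4.25 = 1.183 m³/s
Stations 1, 7 contribute zero (depth or velocity is 0).
Q = Σ qᵢ = 5.681 m³/s
= 5.681 × 1000 = 5681 L/s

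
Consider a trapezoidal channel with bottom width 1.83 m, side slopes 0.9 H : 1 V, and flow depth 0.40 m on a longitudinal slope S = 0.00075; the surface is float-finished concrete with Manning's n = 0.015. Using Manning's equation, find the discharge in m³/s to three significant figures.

0.719 m³/s

A = (b + z·y)·y = (1.83 + 0.9×0.40)×0.40 = 0.8760 m²
P = b + 2y√(1+z²) = 1.83 + 2×0.40×√(1+0.9²) = 2.906 m
R = A/P = 0.8760/2.906 = 0.3014 m
Q = (1/n)·A·R^(2/3)·S^(1/2) = (1/0.015) × 0.8760 × 0.3014^(2/3) × 0.00075^(1/2) = 0.7190 m³/s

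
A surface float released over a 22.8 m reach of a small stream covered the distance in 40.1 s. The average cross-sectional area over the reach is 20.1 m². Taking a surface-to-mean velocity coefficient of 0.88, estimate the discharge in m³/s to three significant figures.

10.1 m³/s

v_surface = L / t̄ = 22.8 / 40.1 = 0.5686 m/s
v_mean = 0.88 × 0.5686 = 0.5003 m/s
Q = A × v_mean = 20.1 × 0.5003 = 10.06 m³/s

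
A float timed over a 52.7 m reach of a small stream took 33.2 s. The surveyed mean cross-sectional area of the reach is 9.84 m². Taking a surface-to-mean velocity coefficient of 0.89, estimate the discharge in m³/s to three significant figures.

v_surface = L / t̄ = 52.7 / 33.2 = 1.587 m/s
v_mean = 0.89 × 1.587 = 1.413 m/s
Q = A × v_mean = 9.84 × 1.413 = 13.90 m³/s

13.9 m³/s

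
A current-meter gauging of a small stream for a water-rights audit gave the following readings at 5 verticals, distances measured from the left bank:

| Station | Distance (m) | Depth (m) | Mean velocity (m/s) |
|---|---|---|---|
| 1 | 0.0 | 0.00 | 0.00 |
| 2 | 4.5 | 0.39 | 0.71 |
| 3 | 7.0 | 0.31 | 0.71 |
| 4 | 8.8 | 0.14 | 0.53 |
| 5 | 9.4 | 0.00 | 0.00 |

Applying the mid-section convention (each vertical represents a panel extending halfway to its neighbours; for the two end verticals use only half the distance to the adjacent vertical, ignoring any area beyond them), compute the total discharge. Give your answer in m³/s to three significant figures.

1.53 m³/s

w_2 = (7.0 − 0.0)/2 = 3.5 m; q_2 = 0.71 × 0.39 × 3.5 = 0.9692 m³/s
w_3 = (8.8 − 4.5)/2 = 2.15 m; q_3 = 0.71 × 0.31 × 2.15 = 0.4732 m³/s
w_4 = (9.4 − 7.0)/2 = 1.2 m; q_4 = 0.53 × 0.14 × 1.2 = 0.08904 m³/s
Stations 1, 5 contribute zero (depth or velocity is 0).
Q = Σ qᵢ = 1.531 m³/s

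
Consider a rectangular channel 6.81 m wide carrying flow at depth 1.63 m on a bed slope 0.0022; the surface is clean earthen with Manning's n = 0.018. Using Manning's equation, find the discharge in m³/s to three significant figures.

A = b·y = 6.81 × 1.63 = 11.10 m²
P = b + 2y = 6.81 + 2×1.63 = 10.07 m
R = A/P = 11.10/10.07 = 1.102 m
Q = (1/n)·A·R^(2/3)·S^(1/2) = (1/0.018) × 11.10 × 1.102^(2/3) × 0.0022^(1/2) = 30.87 m³/s

30.9 m³/s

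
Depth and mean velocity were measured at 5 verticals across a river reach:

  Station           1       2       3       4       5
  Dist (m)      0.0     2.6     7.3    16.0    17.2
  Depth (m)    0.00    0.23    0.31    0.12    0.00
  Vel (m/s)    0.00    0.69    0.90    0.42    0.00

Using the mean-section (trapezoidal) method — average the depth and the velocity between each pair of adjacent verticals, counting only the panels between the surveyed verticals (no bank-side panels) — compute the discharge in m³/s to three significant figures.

Panel 1-2: Δb = 2.6 m, d̄ = (0.00+0.23)/2 = 0.115, v̄ = (0.00+0.69)/2 = 0.345 → q = 2.6×0.115×0.345 = 0.1032 m³/s
Panel 2-3: Δb = 4.7 m, d̄ = (0.23+0.31)/2 = 0.27, v̄ = (0.69+0.90)/2 = 0.795 → q = 4.7×0.27×0.795 = 1.009 m³/s
Panel 3-4: Δb = 8.7 m, d̄ = (0.31+0.12)/2 = 0.215, v̄ = (0.90+0.42)/2 = 0.66 → q = 8.7×0.215×0.66 = 1.235 m³/s
Panel 4-5: Δb = 1.2 m, d̄ = (0.12+0.00)/2 = 0.06, v̄ = (0.42+0.00)/2 = 0.21 → q = 1.2×0.06×0.21 = 0.01512 m³/s
Q = Σ q = 2.362 m³/s

2.36 m³/s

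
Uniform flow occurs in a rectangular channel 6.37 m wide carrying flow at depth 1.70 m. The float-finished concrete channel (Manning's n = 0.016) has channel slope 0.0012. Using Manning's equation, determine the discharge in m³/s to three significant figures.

25.1 m³/s

A = b·y = 6.37 × 1.70 = 10.83 m²
P = b + 2y = 6.37 + 2×1.70 = 9.770 m
R = A/P = 10.83/9.770 = 1.108 m
Q = (1/n)·A·R^(2/3)·S^(1/2) = (1/0.016) × 10.83 × 1.108^(2/3) × 0.0012^(1/2) = 25.11 m³/s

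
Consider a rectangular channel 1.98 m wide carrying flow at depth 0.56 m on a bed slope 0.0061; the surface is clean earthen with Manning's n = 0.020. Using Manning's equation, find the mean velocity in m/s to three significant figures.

A = b·y = 1.98 × 0.56 = 1.109 m²
P = b + 2y = 1.98 + 2×0.56 = 3.100 m
R = A/P = 1.109/3.100 = 0.3577 m
Q = (1/n)·A·R^(2/3)·S^(1/2) = (1/0.020) × 1.109 × 0.3577^(2/3) × 0.0061^(1/2) = 2.182 m³/s
V = Q/A = 2.182/1.109 = 1.968 m/s

1.97 m/s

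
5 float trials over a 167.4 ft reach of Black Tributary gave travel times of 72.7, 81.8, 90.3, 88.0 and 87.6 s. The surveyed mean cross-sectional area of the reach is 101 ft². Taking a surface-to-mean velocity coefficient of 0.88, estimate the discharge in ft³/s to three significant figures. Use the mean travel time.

t̄ = (72.7 + 81.8 + 90.3 + 88.0 + 87.6) / 5 = 84.08 s
v_surface = L / t̄ = 167.4 / 84.08 = 1.991 ft/s
v_mean = 0.88 × 1.991 = 1.752 ft/s
Q = A × v_mean = 101 × 1.752 = 177.0 ft³/s

177 ft³/s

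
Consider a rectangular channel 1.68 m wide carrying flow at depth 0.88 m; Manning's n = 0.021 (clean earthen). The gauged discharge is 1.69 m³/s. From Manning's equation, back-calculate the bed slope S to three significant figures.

0.00178

A = b·y = 1.68 × 0.88 = 1.478 m²
P = b + 2y = 1.68 + 2×0.88 = 3.440 m
R = A/P = 1.478/3.440 = 0.4298 m
S = (Q·n / (1·A·R^(2/3)))² = (1.69×0.021 / (1×1.478×0.5695))² = 0.001777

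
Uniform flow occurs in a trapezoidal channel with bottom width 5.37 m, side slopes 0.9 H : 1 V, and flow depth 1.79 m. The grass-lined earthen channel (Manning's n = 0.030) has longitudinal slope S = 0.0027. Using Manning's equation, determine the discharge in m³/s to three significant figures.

24.8 m³/s

A = (b + z·y)·y = (5.37 + 0.9×1.79)×1.79 = 12.50 m²
P = b + 2y√(1+z²) = 5.37 + 2×1.79×√(1+0.9²) = 10.19 m
R = A/P = 12.50/10.19 = 1.227 m
Q = (1/n)·A·R^(2/3)·S^(1/2) = (1/0.030) × 12.50 × 1.227^(2/3) × 0.0027^(1/2) = 24.80 m³/s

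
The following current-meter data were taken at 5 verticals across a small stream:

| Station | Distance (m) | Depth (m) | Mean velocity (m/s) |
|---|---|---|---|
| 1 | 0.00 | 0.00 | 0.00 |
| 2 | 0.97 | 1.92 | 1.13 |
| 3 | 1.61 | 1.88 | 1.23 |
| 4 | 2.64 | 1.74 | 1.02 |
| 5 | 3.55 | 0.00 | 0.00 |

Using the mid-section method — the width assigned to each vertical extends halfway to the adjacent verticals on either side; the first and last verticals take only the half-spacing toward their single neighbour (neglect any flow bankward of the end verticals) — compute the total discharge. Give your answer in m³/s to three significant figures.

5.40 m³/s

w_2 = (1.61 − 0.00)/2 = 0.805 m; q_2 = 1.13 × 1.92 × 0.805 = 1.747 m³/s
w_3 = (2.64 − 0.97)/2 = 0.835 m; q_3 = 1.23 × 1.88 × 0.835 = 1.931 m³/s
w_4 = (3.55 − 1.61)/2 = 0.97 m; q_4 = 1.02 × 1.74 × 0.97 = 1.722 m³/s
Stations 1, 5 contribute zero (depth or velocity is 0).
Q = Σ qᵢ = 5.399 m³/s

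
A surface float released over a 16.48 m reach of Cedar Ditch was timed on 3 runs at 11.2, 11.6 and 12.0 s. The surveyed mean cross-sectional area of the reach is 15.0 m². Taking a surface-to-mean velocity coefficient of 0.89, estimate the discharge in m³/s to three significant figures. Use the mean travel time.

19.0 m³/s

t̄ = (11.2 + 11.6 + 12.0) / 3 = 11.6 s
v_surface = L / t̄ = 16.48 / 11.6 = 1.421 m/s
v_mean = 0.89 × 1.421 = 1.264 m/s
Q = A × v_mean = 15.0 × 1.264 = 18.97 m³/s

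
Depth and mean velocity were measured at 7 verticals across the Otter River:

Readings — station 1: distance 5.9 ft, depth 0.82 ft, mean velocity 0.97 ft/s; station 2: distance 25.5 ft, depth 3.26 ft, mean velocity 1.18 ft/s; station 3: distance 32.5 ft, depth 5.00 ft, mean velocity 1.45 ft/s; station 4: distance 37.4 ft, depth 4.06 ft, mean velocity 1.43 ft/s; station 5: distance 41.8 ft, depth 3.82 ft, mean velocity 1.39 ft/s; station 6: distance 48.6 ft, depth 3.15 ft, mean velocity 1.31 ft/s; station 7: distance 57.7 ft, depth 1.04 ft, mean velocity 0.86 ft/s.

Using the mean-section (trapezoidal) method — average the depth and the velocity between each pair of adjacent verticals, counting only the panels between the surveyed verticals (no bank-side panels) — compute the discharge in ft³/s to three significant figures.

190 ft³/s

Panel 1-2: Δb = 19.6 ft, d̄ = (0.82+3.26)/2 = 2.04, v̄ = (0.97+1.18)/2 = 1.075 → q = 19.6×2.04×1.075 = 42.98 ft³/s
Panel 2-3: Δb = 7 ft, d̄ = (3.26+5.00)/2 = 4.13, v̄ = (1.18+1.45)/2 = 1.315 → q = 7×4.13×1.315 = 38.02 ft³/s
Panel 3-4: Δb = 4.9 ft, d̄ = (5.00+4.06)/2 = 4.53, v̄ = (1.45+1.43)/2 = 1.44 → q = 4.9×4.53×1.44 = 31.96 ft³/s
Panel 4-5: Δb = 4.4 ft, d̄ = (4.06+3.82)/2 = 3.94, v̄ = (1.43+1.39)/2 = 1.41 → q = 4.4×3.94×1.41 = 24.44 ft³/s
Panel 5-6: Δb = 6.8 ft, d̄ = (3.82+3.15)/2 = 3.485, v̄ = (1.39+1.31)/2 = 1.35 → q = 6.8×3.485×1.35 = 31.99 ft³/s
Panel 6-7: Δb = 9.1 ft, d̄ = (3.15+1.04)/2 = 2.095, v̄ = (1.31+0.86)/2 = 1.085 → q = 9.1×2.095×1.085 = 20.68 ft³/s
Q = Σ q = 190.1 ft³/s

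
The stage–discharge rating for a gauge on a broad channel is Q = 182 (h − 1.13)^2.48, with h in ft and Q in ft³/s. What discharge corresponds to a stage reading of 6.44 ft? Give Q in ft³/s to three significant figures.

Q = 182 × (6.44 − 1.13)^2.48 = 182 × 5.31^2.48 = 11440 ft³/s

11400 ft³/s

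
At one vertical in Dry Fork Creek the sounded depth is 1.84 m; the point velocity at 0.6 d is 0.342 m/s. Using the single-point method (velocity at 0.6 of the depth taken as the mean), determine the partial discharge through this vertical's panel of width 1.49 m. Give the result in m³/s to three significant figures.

0.938 m³/s

v̄ = v₀.₆ = 0.342 m/s
q = v̄ × d × w = 0.3420 × 1.84 × 1.49 = 0.9376 m³/s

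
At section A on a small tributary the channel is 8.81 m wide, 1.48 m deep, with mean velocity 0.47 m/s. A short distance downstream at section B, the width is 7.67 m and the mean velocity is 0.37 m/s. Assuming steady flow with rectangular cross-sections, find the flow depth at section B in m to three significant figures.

2.16 m

Q = A₁V₁ = (8.81×1.48) × 0.47 = 6.128 m³/s
d₂ = Q/(b₂ V₂) = 6.128/(7.67×0.37) = 2.159 m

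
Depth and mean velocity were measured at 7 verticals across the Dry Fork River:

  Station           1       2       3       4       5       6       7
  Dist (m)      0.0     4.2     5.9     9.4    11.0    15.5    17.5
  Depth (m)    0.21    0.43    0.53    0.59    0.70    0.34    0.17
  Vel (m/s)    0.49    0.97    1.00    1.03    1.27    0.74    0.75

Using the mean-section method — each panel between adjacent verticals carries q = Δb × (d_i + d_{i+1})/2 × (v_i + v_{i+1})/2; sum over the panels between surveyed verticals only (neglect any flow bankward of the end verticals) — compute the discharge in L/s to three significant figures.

Panel 1-2: Δb = 4.2 m, d̄ = (0.21+0.43)/2 = 0.32, v̄ = (0.49+0.97)/2 = 0.73 → q = 4.2×0.32×0.73 = 0.9811 m³/s
Panel 2-3: Δb = 1.7 m, d̄ = (0.43+0.53)/2 = 0.48, v̄ = (0.97+1.00)/2 = 0.985 → q = 1.7×0.48×0.985 = 0.8038 m³/s
Panel 3-4: Δb = 3.5 m, d̄ = (0.53+0.59)/2 = 0.56, v̄ = (1.00+1.03)/2 = 1.015 → q = 3.5×0.56×1.015 = 1.989 m³/s
Panel 4-5: Δb = 1.6 m, d̄ = (0.59+0.70)/2 = 0.645, v̄ = (1.03+1.27)/2 = 1.15 → q = 1.6×0.645×1.15 = 1.187 m³/s
Panel 5-6: Δb = 4.5 m, d̄ = (0.70+0.34)/2 = 0.52, v̄ = (1.27+0.74)/2 = 1.005 → q = 4.5×0.52×1.005 = 2.352 m³/s
Panel 6-7: Δb = 2 m, d̄ = (0.34+0.17)/2 = 0.255, v̄ = (0.74+0.75)/2 = 0.745 → q = 2×0.255×0.745 = 0.3800 m³/s
Q = Σ q = 7.693 m³/s
= 7.693 × 1000 = 7693 L/s

7690 L/s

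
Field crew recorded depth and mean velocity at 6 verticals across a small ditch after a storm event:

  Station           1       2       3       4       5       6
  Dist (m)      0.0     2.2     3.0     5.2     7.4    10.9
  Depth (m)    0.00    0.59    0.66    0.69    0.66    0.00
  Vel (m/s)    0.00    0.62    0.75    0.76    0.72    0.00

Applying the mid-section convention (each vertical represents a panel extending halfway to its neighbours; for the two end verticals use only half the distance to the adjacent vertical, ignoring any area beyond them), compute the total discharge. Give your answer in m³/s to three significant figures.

3.80 m³/s

w_2 = (3.0 − 0.0)/2 = 1.5 m; q_2 = 0.62 × 0.59 × 1.5 = 0.5487 m³/s
w_3 = (5.2 − 2.2)/2 = 1.5 m; q_3 = 0.75 × 0.66 × 1.5 = 0.7425 m³/s
w_4 = (7.4 − 3.0)/2 = 2.2 m; q_4 = 0.76 × 0.69 × 2.2 = 1.154 m³/s
w_5 = (10.9 − 5.2)/2 = 2.85 m; q_5 = 0.72 × 0.66 × 2.85 = 1.354 m³/s
Stations 1, 6 contribute zero (depth or velocity is 0).
Q = Σ qᵢ = 3.799 m³/s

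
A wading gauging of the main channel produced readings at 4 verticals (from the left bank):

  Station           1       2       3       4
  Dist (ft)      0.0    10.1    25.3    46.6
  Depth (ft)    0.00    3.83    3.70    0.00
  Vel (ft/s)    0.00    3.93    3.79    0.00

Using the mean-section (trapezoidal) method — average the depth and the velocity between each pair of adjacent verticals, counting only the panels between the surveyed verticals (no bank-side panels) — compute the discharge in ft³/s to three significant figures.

334 ft³/s

Panel 1-2: Δb = 10.1 ft, d̄ = (0.00+3.83)/2 = 1.915, v̄ = (0.00+3.93)/2 = 1.965 → q = 10.1×1.915×1.965 = 38.01 ft³/s
Panel 2-3: Δb = 15.2 ft, d̄ = (3.83+3.70)/2 = 3.765, v̄ = (3.93+3.79)/2 = 3.86 → q = 15.2×3.765×3.86 = 220.9 ft³/s
Panel 3-4: Δb = 21.3 ft, d̄ = (3.70+0.00)/2 = 1.85, v̄ = (3.79+0.00)/2 = 1.895 → q = 21.3×1.85×1.895 = 74.67 ft³/s
Q = Σ q = 333.6 ft³/s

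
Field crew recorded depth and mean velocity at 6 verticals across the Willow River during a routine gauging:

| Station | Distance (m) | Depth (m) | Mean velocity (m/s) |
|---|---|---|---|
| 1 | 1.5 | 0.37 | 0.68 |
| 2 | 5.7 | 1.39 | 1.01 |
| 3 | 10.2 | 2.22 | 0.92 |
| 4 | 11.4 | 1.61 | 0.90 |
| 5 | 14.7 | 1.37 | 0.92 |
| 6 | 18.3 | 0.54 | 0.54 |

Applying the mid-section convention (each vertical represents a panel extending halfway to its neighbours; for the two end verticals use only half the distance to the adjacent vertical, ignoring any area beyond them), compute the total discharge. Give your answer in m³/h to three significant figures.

74100 m³/h

w_1 = (5.7 − 1.5)/2 = 2.1 m; q_1 = 0.68 × 0.37 × 2.1 = 0.5284 m³/s
w_2 = (10.2 − 1.5)/2 = 4.35 m; q_2 = 1.01 × 1.39 × 4.35 = 6.107 m³/s
w_3 = (11.4 − 5.7)/2 = 2.85 m; q_3 = 0.92 × 2.22 × 2.85 = 5.821 m³/s
w_4 = (14.7 − 10.2)/2 = 2.25 m; q_4 = 0.90 × 1.61 × 2.25 = 3.260 m³/s
w_5 = (18.3 − 11.4)/2 = 3.45 m; q_5 = 0.92 × 1.37 × 3.45 = 4.348 m³/s
w_6 = (18.3 − 14.7)/2 = 1.8 m; q_6 = 0.54 × 0.54 × 1.8 = 0.5249 m³/s
Q = Σ qᵢ = 20.59 m³/s
= 20.59 × 3600 = 74120 m³/h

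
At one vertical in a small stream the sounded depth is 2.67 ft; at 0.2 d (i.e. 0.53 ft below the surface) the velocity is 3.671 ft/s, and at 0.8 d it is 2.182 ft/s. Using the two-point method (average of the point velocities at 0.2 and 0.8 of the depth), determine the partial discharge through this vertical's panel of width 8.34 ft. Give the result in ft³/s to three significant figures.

v̄ = (3.671 + 2.182) / 2 = 2.927 ft/s
q = v̄ × d × w = 2.927 × 2.67 × 8.34 = 65.17 ft³/s

65.2 ft³/s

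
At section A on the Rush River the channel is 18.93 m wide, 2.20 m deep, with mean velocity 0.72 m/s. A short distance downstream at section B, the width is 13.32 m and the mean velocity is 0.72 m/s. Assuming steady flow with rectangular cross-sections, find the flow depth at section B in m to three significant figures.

Q = A₁V₁ = (18.93×2.20) × 0.72 = 29.99 m³/s
d₂ = Q/(b₂ V₂) = 29.99/(13.32×0.72) = 3.127 m

3.13 m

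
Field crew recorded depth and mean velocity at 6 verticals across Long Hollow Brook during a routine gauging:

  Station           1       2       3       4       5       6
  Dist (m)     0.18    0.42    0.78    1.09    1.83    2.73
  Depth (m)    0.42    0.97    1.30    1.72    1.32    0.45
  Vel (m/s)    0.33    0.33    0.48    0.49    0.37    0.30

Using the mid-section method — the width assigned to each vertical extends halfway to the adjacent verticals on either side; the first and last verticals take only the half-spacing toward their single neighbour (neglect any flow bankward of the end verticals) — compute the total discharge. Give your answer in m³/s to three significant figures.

w_1 = (0.42 − 0.18)/2 = 0.12 m; q_1 = 0.33 × 0.42 × 0.12 = 0.01663 m³/s
w_2 = (0.78 − 0.18)/2 = 0.3 m; q_2 = 0.33 × 0.97 × 0.3 = 0.09603 m³/s
w_3 = (1.09 − 0.42)/2 = 0.335 m; q_3 = 0.48 × 1.30 × 0.335 = 0.2090 m³/s
w_4 = (1.83 − 0.78)/2 = 0.525 m; q_4 = 0.49 × 1.72 × 0.525 = 0.4425 m³/s
w_5 = (2.73 − 1.09)/2 = 0.82 m; q_5 = 0.37 × 1.32 × 0.82 = 0.4005 m³/s
w_6 = (2.73 − 1.83)/2 = 0.45 m; q_6 = 0.30 × 0.45 × 0.45 = 0.06075 m³/s
Q = Σ qᵢ = 1.225 m³/s

1.23 m³/s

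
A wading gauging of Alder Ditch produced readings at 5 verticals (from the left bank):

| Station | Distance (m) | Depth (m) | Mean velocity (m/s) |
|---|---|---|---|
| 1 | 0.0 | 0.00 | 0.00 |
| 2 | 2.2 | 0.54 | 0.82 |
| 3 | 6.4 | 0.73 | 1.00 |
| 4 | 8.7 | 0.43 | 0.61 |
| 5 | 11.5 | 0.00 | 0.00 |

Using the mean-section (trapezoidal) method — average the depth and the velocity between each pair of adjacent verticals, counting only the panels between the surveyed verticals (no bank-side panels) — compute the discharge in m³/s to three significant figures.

Panel 1-2: Δb = 2.2 m, d̄ = (0.00+0.54)/2 = 0.27, v̄ = (0.00+0.82)/2 = 0.41 → q = 2.2×0.27×0.41 = 0.2435 m³/s
Panel 2-3: Δb = 4.2 m, d̄ = (0.54+0.73)/2 = 0.635, v̄ = (0.82+1.00)/2 = 0.91 → q = 4.2×0.635×0.91 = 2.427 m³/s
Panel 3-4: Δb = 2.3 m, d̄ = (0.73+0.43)/2 = 0.58, v̄ = (1.00+0.61)/2 = 0.805 → q = 2.3×0.58×0.805 = 1.074 m³/s
Panel 4-5: Δb = 2.8 m, d̄ = (0.43+0.00)/2 = 0.215, v̄ = (0.61+0.00)/2 = 0.305 → q = 2.8×0.215×0.305 = 0.1836 m³/s
Q = Σ q = 3.928 m³/s

3.93 m³/s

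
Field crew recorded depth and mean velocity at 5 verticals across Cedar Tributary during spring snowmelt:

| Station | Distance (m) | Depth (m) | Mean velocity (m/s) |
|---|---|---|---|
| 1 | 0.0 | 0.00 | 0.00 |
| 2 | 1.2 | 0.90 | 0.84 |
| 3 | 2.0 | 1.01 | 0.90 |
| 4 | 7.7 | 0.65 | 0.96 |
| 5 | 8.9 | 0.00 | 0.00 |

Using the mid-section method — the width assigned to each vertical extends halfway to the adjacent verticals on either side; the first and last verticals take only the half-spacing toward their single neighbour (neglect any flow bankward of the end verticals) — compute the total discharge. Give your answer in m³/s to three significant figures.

w_2 = (2.0 − 0.0)/2 = 1 m; q_2 = 0.84 × 0.90 × 1 = 0.7560 m³/s
w_3 = (7.7 − 1.2)/2 = 3.25 m; q_3 = 0.90 × 1.01 × 3.25 = 2.954 m³/s
w_4 = (8.9 − 2.0)/2 = 3.45 m; q_4 = 0.96 × 0.65 × 3.45 = 2.153 m³/s
Stations 1, 5 contribute zero (depth or velocity is 0).
Q = Σ qᵢ = 5.863 m³/s

5.86 m³/s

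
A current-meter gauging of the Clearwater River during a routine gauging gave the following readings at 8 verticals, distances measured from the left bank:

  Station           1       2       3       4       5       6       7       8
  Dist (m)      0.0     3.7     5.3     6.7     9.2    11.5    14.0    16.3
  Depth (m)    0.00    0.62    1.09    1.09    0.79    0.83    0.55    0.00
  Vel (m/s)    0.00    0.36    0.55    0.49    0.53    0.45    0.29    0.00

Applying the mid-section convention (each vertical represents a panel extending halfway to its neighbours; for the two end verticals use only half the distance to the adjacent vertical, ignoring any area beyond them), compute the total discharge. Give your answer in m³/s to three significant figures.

4.82 m³/s

w_2 = (5.3 − 0.0)/2 = 2.65 m; q_2 = 0.36 × 0.62 × 2.65 = 0.5915 m³/s
w_3 = (6.7 − 3.7)/2 = 1.5 m; q_3 = 0.55 × 1.09 × 1.5 = 0.8993 m³/s
w_4 = (9.2 − 5.3)/2 = 1.95 m; q_4 = 0.49 × 1.09 × 1.95 = 1.041 m³/s
w_5 = (11.5 − 6.7)/2 = 2.4 m; q_5 = 0.53 × 0.79 × 2.4 = 1.005 m³/s
w_6 = (14.0 − 9.2)/2 = 2.4 m; q_6 = 0.45 × 0.83 × 2.4 = 0.8964 m³/s
w_7 = (16.3 − 11.5)/2 = 2.4 m; q_7 = 0.29 × 0.55 × 2.4 = 0.3828 m³/s
Stations 1, 8 contribute zero (depth or velocity is 0).
Q = Σ qᵢ = 4.816 m³/s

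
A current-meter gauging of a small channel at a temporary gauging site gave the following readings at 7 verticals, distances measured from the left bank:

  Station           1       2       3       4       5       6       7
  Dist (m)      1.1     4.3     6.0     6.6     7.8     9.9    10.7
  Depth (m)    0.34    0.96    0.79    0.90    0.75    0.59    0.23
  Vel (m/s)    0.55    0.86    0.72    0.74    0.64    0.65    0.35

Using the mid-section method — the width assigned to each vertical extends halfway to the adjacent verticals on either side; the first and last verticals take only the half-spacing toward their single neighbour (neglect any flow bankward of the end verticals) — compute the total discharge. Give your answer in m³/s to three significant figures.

w_1 = (4.3 − 1.1)/2 = 1.6 m; q_1 = 0.55 × 0.34 × 1.6 = 0.2992 m³/s
w_2 = (6.0 − 1.1)/2 = 2.45 m; q_2 = 0.86 × 0.96 × 2.45 = 2.023 m³/s
w_3 = (6.6 − 4.3)/2 = 1.15 m; q_3 = 0.72 × 0.79 × 1.15 = 0.6541 m³/s
w_4 = (7.8 − 6.0)/2 = 0.9 m; q_4 = 0.74 × 0.90 × 0.9 = 0.5994 m³/s
w_5 = (9.9 − 6.6)/2 = 1.65 m; q_5 = 0.64 × 0.75 × 1.65 = 0.7920 m³/s
w_6 = (10.7 − 7.8)/2 = 1.45 m; q_6 = 0.65 × 0.59 × 1.45 = 0.5561 m³/s
w_7 = (10.7 − 9.9)/2 = 0.4 m; q_7 = 0.35 × 0.23 × 0.4 = 0.03220 m³/s
Q = Σ qᵢ = 4.956 m³/s

4.96 m³/s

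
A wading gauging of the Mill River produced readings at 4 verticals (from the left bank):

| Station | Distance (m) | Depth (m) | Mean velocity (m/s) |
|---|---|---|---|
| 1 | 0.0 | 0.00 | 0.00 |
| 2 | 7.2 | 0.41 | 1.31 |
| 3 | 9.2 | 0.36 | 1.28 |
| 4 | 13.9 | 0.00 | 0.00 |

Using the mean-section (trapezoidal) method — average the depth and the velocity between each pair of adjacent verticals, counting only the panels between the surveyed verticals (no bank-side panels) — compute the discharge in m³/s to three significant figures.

Panel 1-2: Δb = 7.2 m, d̄ = (0.00+0.41)/2 = 0.205, v̄ = (0.00+1.31)/2 = 0.655 → q = 7.2×0.205×0.655 = 0.9668 m³/s
Panel 2-3: Δb = 2 m, d̄ = (0.41+0.36)/2 = 0.385, v̄ = (1.31+1.28)/2 = 1.295 → q = 2×0.385×1.295 = 0.9972 m³/s
Panel 3-4: Δb = 4.7 m, d̄ = (0.36+0.00)/2 = 0.18, v̄ = (1.28+0.00)/2 = 0.64 → q = 4.7×0.18×0.64 = 0.5414 m³/s
Q = Σ q = 2.505 m³/s

2.51 m³/s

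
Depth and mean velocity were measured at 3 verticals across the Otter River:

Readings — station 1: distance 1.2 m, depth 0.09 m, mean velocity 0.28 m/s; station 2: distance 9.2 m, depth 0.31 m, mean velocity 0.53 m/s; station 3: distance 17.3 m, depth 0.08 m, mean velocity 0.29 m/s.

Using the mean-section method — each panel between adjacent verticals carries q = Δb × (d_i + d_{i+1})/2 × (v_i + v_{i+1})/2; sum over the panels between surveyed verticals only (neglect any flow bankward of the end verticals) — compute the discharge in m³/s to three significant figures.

1.30 m³/s

Panel 1-2: Δb = 8 m, d̄ = (0.09+0.31)/2 = 0.2, v̄ = (0.28+0.53)/2 = 0.405 → q = 8×0.2×0.405 = 0.6480 m³/s
Panel 2-3: Δb = 8.1 m, d̄ = (0.31+0.08)/2 = 0.195, v̄ = (0.53+0.29)/2 = 0.41 → q = 8.1×0.195×0.41 = 0.6476 m³/s
Q = Σ q = 1.296 m³/s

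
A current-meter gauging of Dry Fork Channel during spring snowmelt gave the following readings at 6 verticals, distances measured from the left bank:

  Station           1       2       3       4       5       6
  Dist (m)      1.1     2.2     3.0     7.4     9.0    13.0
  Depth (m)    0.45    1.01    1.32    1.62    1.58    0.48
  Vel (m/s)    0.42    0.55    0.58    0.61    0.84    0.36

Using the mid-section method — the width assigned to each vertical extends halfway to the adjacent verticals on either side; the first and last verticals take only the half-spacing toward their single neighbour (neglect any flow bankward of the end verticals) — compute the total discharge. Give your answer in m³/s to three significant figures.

9.65 m³/s

w_1 = (2.2 − 1.1)/2 = 0.55 m; q_1 = 0.42 × 0.45 × 0.55 = 0.1040 m³/s
w_2 = (3.0 − 1.1)/2 = 0.95 m; q_2 = 0.55 × 1.01 × 0.95 = 0.5277 m³/s
w_3 = (7.4 − 2.2)/2 = 2.6 m; q_3 = 0.58 × 1.32 × 2.6 = 1.991 m³/s
w_4 = (9.0 − 3.0)/2 = 3 m; q_4 = 0.61 × 1.62 × 3 = 2.965 m³/s
w_5 = (13.0 − 7.4)/2 = 2.8 m; q_5 = 0.84 × 1.58 × 2.8 = 3.716 m³/s
w_6 = (13.0 − 9.0)/2 = 2 m; q_6 = 0.36 × 0.48 × 2 = 0.3456 m³/s
Q = Σ qᵢ = 9.649 m³/s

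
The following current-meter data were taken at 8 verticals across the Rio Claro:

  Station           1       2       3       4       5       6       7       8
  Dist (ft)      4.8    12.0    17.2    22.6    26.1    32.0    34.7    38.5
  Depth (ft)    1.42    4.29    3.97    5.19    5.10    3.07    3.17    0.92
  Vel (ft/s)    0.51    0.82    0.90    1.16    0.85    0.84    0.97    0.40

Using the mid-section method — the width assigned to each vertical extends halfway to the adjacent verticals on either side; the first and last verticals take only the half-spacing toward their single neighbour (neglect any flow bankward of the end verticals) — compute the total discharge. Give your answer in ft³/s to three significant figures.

w_1 = (12.0 − 4.8)/2 = 3.6 ft; q_1 = 0.51 × 1.42 × 3.6 = 2.607 ft³/s
w_2 = (17.2 − 4.8)/2 = 6.2 ft; q_2 = 0.82 × 4.29 × 6.2 = 21.81 ft³/s
w_3 = (22.6 − 12.0)/2 = 5.3 ft; q_3 = 0.90 × 3.97 × 5.3 = 18.94 ft³/s
w_4 = (26.1 − 17.2)/2 = 4.45 ft; q_4 = 1.16 × 5.19 × 4.45 = 26.79 ft³/s
w_5 = (32.0 − 22.6)/2 = 4.7 ft; q_5 = 0.85 × 5.10 × 4.7 = 20.37 ft³/s
w_6 = (34.7 − 26.1)/2 = 4.3 ft; q_6 = 0.84 × 3.07 × 4.3 = 11.09 ft³/s
w_7 = (38.5 − 32.0)/2 = 3.25 ft; q_7 = 0.97 × 3.17 × 3.25 = 9.993 ft³/s
w_8 = (38.5 − 34.7)/2 = 1.9 ft; q_8 = 0.40 × 0.92 × 1.9 = 0.6992 ft³/s
Q = Σ qᵢ = 112.3 ft³/s

112 ft³/s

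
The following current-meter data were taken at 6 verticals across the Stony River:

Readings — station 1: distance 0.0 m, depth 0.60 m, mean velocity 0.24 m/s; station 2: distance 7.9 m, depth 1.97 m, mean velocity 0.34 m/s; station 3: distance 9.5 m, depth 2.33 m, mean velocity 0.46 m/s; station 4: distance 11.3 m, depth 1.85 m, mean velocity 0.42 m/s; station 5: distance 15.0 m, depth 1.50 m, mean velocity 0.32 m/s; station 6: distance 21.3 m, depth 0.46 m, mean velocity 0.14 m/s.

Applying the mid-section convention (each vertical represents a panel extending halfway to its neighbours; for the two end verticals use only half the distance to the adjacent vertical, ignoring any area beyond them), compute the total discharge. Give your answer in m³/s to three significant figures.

w_1 = (7.9 − 0.0)/2 = 3.95 m; q_1 = 0.24 × 0.60 × 3.95 = 0.5688 m³/s
w_2 = (9.5 − 0.0)/2 = 4.75 m; q_2 = 0.34 × 1.97 × 4.75 = 3.182 m³/s
w_3 = (11.3 − 7.9)/2 = 1.7 m; q_3 = 0.46 × 2.33 × 1.7 = 1.822 m³/s
w_4 = (15.0 − 9.5)/2 = 2.75 m; q_4 = 0.42 × 1.85 × 2.75 = 2.137 m³/s
w_5 = (21.3 − 11.3)/2 = 5 m; q_5 = 0.32 × 1.50 × 5 = 2.400 m³/s
w_6 = (21.3 − 15.0)/2 = 3.15 m; q_6 = 0.14 × 0.46 × 3.15 = 0.2029 m³/s
Q = Σ qᵢ = 10.31 m³/s

10.3 m³/s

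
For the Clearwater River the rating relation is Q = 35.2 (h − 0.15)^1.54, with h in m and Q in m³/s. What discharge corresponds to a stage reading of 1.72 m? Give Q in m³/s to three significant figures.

70.5 m³/s

Q = 35.2 × (1.72 − 0.15)^1.54 = 35.2 × 1.57^1.54 = 70.51 m³/s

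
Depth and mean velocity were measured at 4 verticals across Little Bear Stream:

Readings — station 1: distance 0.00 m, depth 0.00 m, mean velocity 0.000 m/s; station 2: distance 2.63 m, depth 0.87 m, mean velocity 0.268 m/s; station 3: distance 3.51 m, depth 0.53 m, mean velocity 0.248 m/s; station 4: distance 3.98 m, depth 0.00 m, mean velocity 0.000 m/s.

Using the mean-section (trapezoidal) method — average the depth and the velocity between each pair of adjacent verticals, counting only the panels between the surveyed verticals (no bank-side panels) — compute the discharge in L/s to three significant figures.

328 L/s

Panel 1-2: Δb = 2.63 m, d̄ = (0.00+0.87)/2 = 0.435, v̄ = (0.000+0.268)/2 = 0.134 → q = 2.63×0.435×0.134 = 0.1533 m³/s
Panel 2-3: Δb = 0.88 m, d̄ = (0.87+0.53)/2 = 0.7, v̄ = (0.268+0.248)/2 = 0.258 → q = 0.88×0.7×0.258 = 0.1589 m³/s
Panel 3-4: Δb = 0.47 m, d̄ = (0.53+0.00)/2 = 0.265, v̄ = (0.248+0.000)/2 = 0.124 → q = 0.47×0.265×0.124 = 0.01544 m³/s
Q = Σ q = 0.3277 m³/s
= 0.3277 × 1000 = 327.7 L/s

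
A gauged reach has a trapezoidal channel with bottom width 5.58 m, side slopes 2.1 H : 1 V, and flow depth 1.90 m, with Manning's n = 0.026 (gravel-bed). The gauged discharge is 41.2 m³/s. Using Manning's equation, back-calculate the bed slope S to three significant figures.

A = (b + z·y)·y = (5.58 + 2.1×1.90)×1.90 = 18.18 m²
P = b + 2y√(1+z²) = 5.58 + 2×1.90×√(1+2.1²) = 14.42 m
R = A/P = 18.18/14.42 = 1.261 m
S = (Q·n / (1·A·R^(2/3)))² = (41.2×0.026 / (1×18.18×1.167))² = 0.002547

0.00255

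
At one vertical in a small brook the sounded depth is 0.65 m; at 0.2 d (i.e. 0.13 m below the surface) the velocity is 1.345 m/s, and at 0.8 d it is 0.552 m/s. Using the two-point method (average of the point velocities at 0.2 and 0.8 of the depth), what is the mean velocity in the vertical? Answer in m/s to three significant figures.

v̄ = (1.345 + 0.552) / 2 = 0.9485 m/s

0.949 m/s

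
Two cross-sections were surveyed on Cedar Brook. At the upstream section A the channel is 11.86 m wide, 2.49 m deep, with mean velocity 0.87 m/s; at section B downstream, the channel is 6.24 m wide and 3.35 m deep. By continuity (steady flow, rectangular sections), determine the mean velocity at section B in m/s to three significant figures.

1.23 m/s

Q = A₁V₁ = (11.86×2.49) × 0.87 = 25.69 m³/s
A₂ = 6.24 × 3.35 = 20.90 m²
V₂ = Q/A₂ = 25.69/20.90 = 1.229 m/s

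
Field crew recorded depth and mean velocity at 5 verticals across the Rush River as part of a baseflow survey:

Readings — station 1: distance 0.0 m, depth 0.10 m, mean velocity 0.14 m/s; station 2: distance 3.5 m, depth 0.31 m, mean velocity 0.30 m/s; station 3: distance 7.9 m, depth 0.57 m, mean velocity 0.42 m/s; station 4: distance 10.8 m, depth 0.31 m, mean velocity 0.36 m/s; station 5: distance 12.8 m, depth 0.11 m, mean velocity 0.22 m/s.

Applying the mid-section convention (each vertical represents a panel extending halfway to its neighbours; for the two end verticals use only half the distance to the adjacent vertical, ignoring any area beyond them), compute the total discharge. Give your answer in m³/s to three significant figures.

1.56 m³/s

w_1 = (3.5 − 0.0)/2 = 1.75 m; q_1 = 0.14 × 0.10 × 1.75 = 0.02450 m³/s
w_2 = (7.9 − 0.0)/2 = 3.95 m; q_2 = 0.30 × 0.31 × 3.95 = 0.3674 m³/s
w_3 = (10.8 − 3.5)/2 = 3.65 m; q_3 = 0.42 × 0.57 × 3.65 = 0.8738 m³/s
w_4 = (12.8 − 7.9)/2 = 2.45 m; q_4 = 0.36 × 0.31 × 2.45 = 0.2734 m³/s
w_5 = (12.8 − 10.8)/2 = 1 m; q_5 = 0.22 × 0.11 × 1 = 0.02420 m³/s
Q = Σ qᵢ = 1.563 m³/s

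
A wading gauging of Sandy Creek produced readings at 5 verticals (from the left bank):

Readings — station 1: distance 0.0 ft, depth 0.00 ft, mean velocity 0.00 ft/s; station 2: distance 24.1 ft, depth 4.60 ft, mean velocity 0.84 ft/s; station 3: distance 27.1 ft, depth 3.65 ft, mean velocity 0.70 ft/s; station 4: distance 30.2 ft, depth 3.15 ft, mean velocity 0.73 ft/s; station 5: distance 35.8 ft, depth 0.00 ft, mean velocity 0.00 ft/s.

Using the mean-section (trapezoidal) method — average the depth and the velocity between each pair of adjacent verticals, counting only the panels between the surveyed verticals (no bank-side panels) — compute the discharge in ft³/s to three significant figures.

43.6 ft³/s

Panel 1-2: Δb = 24.1 ft, d̄ = (0.00+4.60)/2 = 2.3, v̄ = (0.00+0.84)/2 = 0.42 → q = 24.1×2.3×0.42 = 23.28 ft³/s
Panel 2-3: Δb = 3 ft, d̄ = (4.60+3.65)/2 = 4.125, v̄ = (0.84+0.70)/2 = 0.77 → q = 3×4.125×0.77 = 9.529 ft³/s
Panel 3-4: Δb = 3.1 ft, d̄ = (3.65+3.15)/2 = 3.4, v̄ = (0.70+0.73)/2 = 0.715 → q = 3.1×3.4×0.715 = 7.536 ft³/s
Panel 4-5: Δb = 5.6 ft, d̄ = (3.15+0.00)/2 = 1.575, v̄ = (0.73+0.00)/2 = 0.365 → q = 5.6×1.575×0.365 = 3.219 ft³/s
Q = Σ q = 43.56 ft³/s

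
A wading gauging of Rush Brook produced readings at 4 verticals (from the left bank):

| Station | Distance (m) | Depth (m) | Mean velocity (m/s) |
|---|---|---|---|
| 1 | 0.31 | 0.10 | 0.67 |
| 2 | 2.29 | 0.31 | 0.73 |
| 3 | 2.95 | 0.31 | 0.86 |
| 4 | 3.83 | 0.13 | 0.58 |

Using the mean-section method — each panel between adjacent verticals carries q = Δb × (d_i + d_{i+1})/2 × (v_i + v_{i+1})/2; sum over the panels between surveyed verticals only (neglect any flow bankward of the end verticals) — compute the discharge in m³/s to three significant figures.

Panel 1-2: Δb = 1.98 m, d̄ = (0.10+0.31)/2 = 0.205, v̄ = (0.67+0.73)/2 = 0.7 → q = 1.98×0.205×0.7 = 0.2841 m³/s
Panel 2-3: Δb = 0.66 m, d̄ = (0.31+0.31)/2 = 0.31, v̄ = (0.73+0.86)/2 = 0.795 → q = 0.66×0.31×0.795 = 0.1627 m³/s
Panel 3-4: Δb = 0.88 m, d̄ = (0.31+0.13)/2 = 0.22, v̄ = (0.86+0.58)/2 = 0.72 → q = 0.88×0.22×0.72 = 0.1394 m³/s
Q = Σ q = 0.5862 m³/s

0.586 m³/s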